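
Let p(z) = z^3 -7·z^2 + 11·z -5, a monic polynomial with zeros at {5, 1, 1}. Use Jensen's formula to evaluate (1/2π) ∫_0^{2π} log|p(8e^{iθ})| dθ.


Zeros: 1, 1, 5; r = 8.
Inside |z| < r: 1, 1, 5. Outside (|z| ≥ r): ∅.
p(0) = -5, so log|p(0)| = log(5) = 1.6094.
Apply Jensen: I(r) = log|p(0)| + Σ_k log(r/|z_k|), summed over zeros inside |z| < r.
  log(r/|z_k|) for z_k = 5: log(8/5) = 0.4700
  log(r/|z_k|) for z_k = 1: log(8/1) = 2.0794
  log(r/|z_k|) for z_k = 1: log(8/1) = 2.0794
Sum over inside zeros: 4.6289.
I(r) = log|p(0)| + (inside sum) = 1.6094 + 4.6289 = 6.2383.
Closed form (all zeros inside, monic): I(r) = n·log(r) = 3·log(8) = 6.2383. ✓

I(r) ≈ 6.2383.


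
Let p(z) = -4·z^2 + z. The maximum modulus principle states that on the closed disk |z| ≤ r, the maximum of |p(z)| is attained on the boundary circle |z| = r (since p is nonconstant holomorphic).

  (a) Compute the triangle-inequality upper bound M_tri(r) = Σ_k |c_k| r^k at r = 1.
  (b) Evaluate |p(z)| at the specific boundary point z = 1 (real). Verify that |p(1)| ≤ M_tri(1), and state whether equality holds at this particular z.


Coefficients: c_0 = 0, c_1 = 1, c_2 = -4. Radius r = 1.
Part (a). Triangle bound: M_tri(r) = Σ_k |c_k| r^k
  = |0|·1^0 + |1|·1^1 + |-4|·1^2
  = 0 + 1 + 4 = 5.
This bounds M(r) := max_{|z|=r} |p(z)| from above; equality holds iff all terms c_k z^k can be made to align in phase at a single z on |z|=r.
Part (b). At z = 1 (real, on the circle |z| = r):
  p(1) = (0)·1^0 + (1)·1^1 + (-4)·1^2 = -3.
  |p(1)| = 3.
Check: |p(1)| = 3 ≤ 5 = M_tri(1). ✓ Equality does not hold at z = 1 (the coefficients have mixed signs, so the terms do not all align in phase there).

M_tri(1) = 5; |p(1)| = 3; equality at z=1: no.


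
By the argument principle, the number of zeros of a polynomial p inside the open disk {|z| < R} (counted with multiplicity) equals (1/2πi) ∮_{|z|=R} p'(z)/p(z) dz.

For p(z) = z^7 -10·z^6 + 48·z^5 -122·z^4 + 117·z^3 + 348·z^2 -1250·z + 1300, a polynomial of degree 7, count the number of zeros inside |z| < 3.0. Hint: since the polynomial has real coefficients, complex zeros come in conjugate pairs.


The zeros of p are: (2 + 1i), (2 - 1i), (1 + 3i), (1 - 3i), (3 + 2i), (3 - 2i), -2.
Their magnitudes are: 2.236, 2.236, 3.162, 3.162, 3.606, 3.606, 2.
Zeros with |z| < R = 3.0: (2 + 1i), (2 - 1i), -2.
Count = 3.
By the argument principle, (1/2πi) ∮_{|z|=R} p'(z)/p(z) dz equals exactly this count.

Number of zeros inside |z| < 3.0: 3.


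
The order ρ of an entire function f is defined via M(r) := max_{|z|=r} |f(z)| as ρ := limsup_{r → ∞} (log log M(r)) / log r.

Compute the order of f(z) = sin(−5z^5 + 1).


Write sin(w) = (e^{iw} ± e^{−iw})/(2 or 2i), so |sin(w)| ≤ e^{|w|}. With w = −5z^5 + 1, |w| ≤ 5r^5 + 1 on |z|=r, giving M(r) ≤ e^{5r^5 + 1} and ρ ≤ 5. For the lower bound, choose z on |z|=r with -5z^5 purely imaginary of modulus 5r^5; then |sin(−5z^5 + 1)| grows like e^{5r^5}/2, so ρ ≥ 5. Hence ρ = 5.
Therefore ρ = 5.

Order ρ = 5.


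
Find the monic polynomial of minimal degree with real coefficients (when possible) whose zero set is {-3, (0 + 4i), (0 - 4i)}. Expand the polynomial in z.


The polynomial is p(z) = ∏_{α ∈ S} (z − α), where S = {-3, (0 + 4i), (0 - 4i)}.
Expanding the product yields: p(z) = z^3 + 3·z^2 + 16·z + 48.
Note conjugate pairs combine to real quadratics: (z − (0+4i))(z − (0−4i)) = z² + 16.
The resulting polynomial has degree 3 and real coefficients as required.

p(z) = z^3 + 3·z^2 + 16·z + 48.


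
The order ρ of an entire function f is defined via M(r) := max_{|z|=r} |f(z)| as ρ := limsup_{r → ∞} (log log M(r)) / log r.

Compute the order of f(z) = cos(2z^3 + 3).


Write cos(w) = (e^{iw} ± e^{−iw})/(2 or 2i), so |cos(w)| ≤ e^{|w|}. With w = 2z^3 + 3, |w| ≤ 2r^3 + 3 on |z|=r, giving M(r) ≤ e^{2r^3 + 3} and ρ ≤ 3. For the lower bound, choose z on |z|=r with 2z^3 purely imaginary of modulus 2r^3; then |cos(2z^3 + 3)| grows like e^{2r^3}/2, so ρ ≥ 3. Hence ρ = 3.
Therefore ρ = 3.

Order ρ = 3.


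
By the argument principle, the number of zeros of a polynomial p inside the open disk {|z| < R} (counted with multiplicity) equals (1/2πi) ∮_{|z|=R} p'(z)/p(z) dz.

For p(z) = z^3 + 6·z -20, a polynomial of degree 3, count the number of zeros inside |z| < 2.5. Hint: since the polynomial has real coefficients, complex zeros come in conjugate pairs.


The zeros of p are: 2, (-1 + 3i), (-1 - 3i).
Their magnitudes are: 2, 3.162, 3.162.
Zeros with |z| < R = 2.5: 2.
Count = 1.
By the argument principle, (1/2πi) ∮_{|z|=R} p'(z)/p(z) dz equals exactly this count.

Number of zeros inside |z| < 2.5: 1.


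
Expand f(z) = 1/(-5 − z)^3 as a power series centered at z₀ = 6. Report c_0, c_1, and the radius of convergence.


Let w = z − z₀, so z = z₀ + w.
Then -5 − z = -5 − (z₀ + w) = (-5 − z₀) − w = -11 − w.
f(z) = 1/(-11 − w)^3 = (1/(-11)^3) · (1 − w/(-11))^{−3}.
By the binomial series (1−u)^{−3} = Σ_{n≥0} C(n+2, 2) u^n for |u|<1, with u = w/(-11):
  c_n = C(n+2, 2) / (-11)^(n+3).
  c_0 = 1/(-11)^3 = -1/1331.
  c_1 = 3/(-11)^4 = 3/14641.
The series is valid for |w/d| < 1, i.e. |z − z₀| < |d|.
Radius of convergence: R = |-5 − z₀| = |-11| = 11 (distance from z₀ to the singularity z = -5).

c_0 = -1/1331, c_1 = 3/14641; R = 11.


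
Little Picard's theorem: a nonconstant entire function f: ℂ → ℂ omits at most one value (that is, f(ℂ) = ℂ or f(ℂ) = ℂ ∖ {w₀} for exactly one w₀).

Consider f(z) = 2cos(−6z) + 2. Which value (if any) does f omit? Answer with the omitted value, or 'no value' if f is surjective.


Little Picard bounds the complement of f(ℂ) to at most one point.
cos is entire and surjective onto ℂ: for every w ∈ ℂ, cos(ζ) = w has a solution ζ ∈ ℂ (e.g., via the complex inverse arccos). With ζ = −6z this gives z = ζ/(-6). Then 2·cos(−6z) takes every value in 2·ℂ = ℂ, and adding 2 is a bijection of ℂ. So f is surjective and omits no value. (Note: only on the real line is cos bounded by [−1, 1].)

Omitted value: no value.


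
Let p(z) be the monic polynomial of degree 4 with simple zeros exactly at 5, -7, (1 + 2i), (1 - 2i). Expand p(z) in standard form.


The polynomial is p(z) = ∏_{α ∈ S} (z − α), where S = {5, -7, (1 + 2i), (1 - 2i)}.
Expanding the product yields: p(z) = z^4 -34·z^2 + 80·z -175.
Note conjugate pairs combine to real quadratics: (z − (1+2i))(z − (1−2i)) = z² − 2z + 5.
The resulting polynomial has degree 4 and real coefficients as required.

p(z) = z^4 -34·z^2 + 80·z -175.


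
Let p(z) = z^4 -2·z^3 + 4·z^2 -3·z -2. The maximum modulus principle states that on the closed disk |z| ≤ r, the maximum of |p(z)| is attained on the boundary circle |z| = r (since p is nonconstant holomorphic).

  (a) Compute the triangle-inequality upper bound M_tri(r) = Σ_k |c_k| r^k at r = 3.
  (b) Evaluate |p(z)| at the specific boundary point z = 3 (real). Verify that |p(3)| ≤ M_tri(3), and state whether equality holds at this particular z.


Coefficients: c_0 = -2, c_1 = -3, c_2 = 4, c_3 = -2, c_4 = 1. Radius r = 3.
Part (a). Triangle bound: M_tri(r) = Σ_k |c_k| r^k
  = |-2|·3^0 + |-3|·3^1 + |4|·3^2 + |-2|·3^3 + |1|·3^4
  = 2 + 9 + 36 + 54 + 81 = 182.
This bounds M(r) := max_{|z|=r} |p(z)| from above; equality holds iff all terms c_k z^k can be made to align in phase at a single z on |z|=r.
Part (b). At z = 3 (real, on the circle |z| = r):
  p(3) = (-2)·3^0 + (-3)·3^1 + (4)·3^2 + (-2)·3^3 + (1)·3^4 = 52.
  |p(3)| = 52.
Check: |p(3)| = 52 ≤ 182 = M_tri(3). ✓ Equality does not hold at z = 3 (the coefficients have mixed signs, so the terms do not all align in phase there).

M_tri(3) = 182; |p(3)| = 52; equality at z=3: no.


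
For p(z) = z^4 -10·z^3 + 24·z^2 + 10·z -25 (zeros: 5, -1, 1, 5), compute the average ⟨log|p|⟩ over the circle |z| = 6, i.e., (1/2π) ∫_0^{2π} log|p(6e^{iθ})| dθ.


Zeros: -1, 1, 5, 5; r = 6.
Inside |z| < r: -1, 1, 5, 5. Outside (|z| ≥ r): ∅.
p(0) = -25, so log|p(0)| = log(25) = 3.2189.
Apply Jensen: I(r) = log|p(0)| + Σ_k log(r/|z_k|), summed over zeros inside |z| < r.
  log(r/|z_k|) for z_k = 5: log(6/5) = 0.1823
  log(r/|z_k|) for z_k = -1: log(6/1) = 1.7918
  log(r/|z_k|) for z_k = 1: log(6/1) = 1.7918
  log(r/|z_k|) for z_k = 5: log(6/5) = 0.1823
Sum over inside zeros: 3.9482.
I(r) = log|p(0)| + (inside sum) = 3.2189 + 3.9482 = 7.1670.
Closed form (all zeros inside, monic): I(r) = n·log(r) = 4·log(6) = 7.1670. ✓

I(r) ≈ 7.1670.


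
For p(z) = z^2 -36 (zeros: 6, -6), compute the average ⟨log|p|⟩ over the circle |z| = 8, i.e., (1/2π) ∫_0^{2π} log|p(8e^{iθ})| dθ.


Zeros: -6, 6; r = 8.
Inside |z| < r: -6, 6. Outside (|z| ≥ r): ∅.
p(0) = -36, so log|p(0)| = log(36) = 3.5835.
Apply Jensen: I(r) = log|p(0)| + Σ_k log(r/|z_k|), summed over zeros inside |z| < r.
  log(r/|z_k|) for z_k = 6: log(8/6) = 0.2877
  log(r/|z_k|) for z_k = -6: log(8/6) = 0.2877
Sum over inside zeros: 0.5754.
I(r) = log|p(0)| + (inside sum) = 3.5835 + 0.5754 = 4.1589.
Closed form (all zeros inside, monic): I(r) = n·log(r) = 2·log(8) = 4.1589. ✓

I(r) ≈ 4.1589.


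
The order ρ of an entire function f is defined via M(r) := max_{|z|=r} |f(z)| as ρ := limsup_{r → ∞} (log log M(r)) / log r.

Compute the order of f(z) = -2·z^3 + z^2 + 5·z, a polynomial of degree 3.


|f(z)| ≤ Σ|c_k|·r^k = O(r^3) as r → ∞. Polynomial growth is O(e^{r^ε}) for every ε > 0 (since r^3/e^{r^ε} → 0), so ρ ≤ ε for all ε > 0, i.e. ρ = 0. Every nonconstant polynomial has order 0.
Therefore ρ = 0.

Order ρ = 0.


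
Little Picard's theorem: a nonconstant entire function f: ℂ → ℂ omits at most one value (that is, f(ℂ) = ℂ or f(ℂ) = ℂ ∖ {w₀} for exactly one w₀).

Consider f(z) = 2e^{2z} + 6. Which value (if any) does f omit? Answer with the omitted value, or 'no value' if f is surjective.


Little Picard bounds the complement of f(ℂ) to at most one point.
e^{2z} is never zero on ℂ, so 2·e^{2z} takes every value in ℂ ∖ {0}. Adding 6 shifts the range to ℂ ∖ {6}. Thus f omits exactly the value 6.

Omitted value: 6.


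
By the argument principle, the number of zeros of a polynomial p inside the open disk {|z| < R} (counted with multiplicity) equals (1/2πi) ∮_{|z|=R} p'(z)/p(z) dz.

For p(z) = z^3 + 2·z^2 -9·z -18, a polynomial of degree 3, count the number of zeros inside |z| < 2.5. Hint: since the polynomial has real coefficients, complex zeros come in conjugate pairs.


The zeros of p are: -3, 3, -2.
Their magnitudes are: 3, 3, 2.
Zeros with |z| < R = 2.5: -2.
Count = 1.
By the argument principle, (1/2πi) ∮_{|z|=R} p'(z)/p(z) dz equals exactly this count.

Number of zeros inside |z| < 2.5: 1.


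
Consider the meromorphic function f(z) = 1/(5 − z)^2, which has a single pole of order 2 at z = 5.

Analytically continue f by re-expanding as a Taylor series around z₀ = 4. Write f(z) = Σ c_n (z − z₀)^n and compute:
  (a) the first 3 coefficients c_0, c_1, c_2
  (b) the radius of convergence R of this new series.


Let w = z − z₀, so z = z₀ + w.
Then 5 − z = 5 − (z₀ + w) = (5 − z₀) − w = 1 − w.
f(z) = 1/(1 − w)^2 = (1/(1)^2) · (1 − w/(1))^{−2}.
By the binomial series (1−u)^{−2} = Σ_{n≥0} C(n+1, 1) u^n for |u|<1, with u = w/(1):
  c_n = C(n+1, 1) / (1)^(n+2).
  c_0 = 1/(1)^2 = 1.
  c_1 = 2/(1)^3 = 2.
  c_2 = 3/(1)^4 = 3.
The series is valid for |w/d| < 1, i.e. |z − z₀| < |d|.
Radius of convergence: R = |5 − z₀| = |1| = 1 (distance from z₀ to the singularity z = 5).

c_0 = 1, c_1 = 2, c_2 = 3; R = 1.


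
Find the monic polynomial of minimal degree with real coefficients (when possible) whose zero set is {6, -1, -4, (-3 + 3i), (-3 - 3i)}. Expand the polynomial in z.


The polynomial is p(z) = ∏_{α ∈ S} (z − α), where S = {6, -1, -4, (-3 + 3i), (-3 - 3i)}.
Expanding the product yields: p(z) = z^5 + 5·z^4 -14·z^3 -198·z^2 -612·z -432.
Note conjugate pairs combine to real quadratics: (z − (-3+3i))(z − (-3−3i)) = z² + 6z + 18.
The resulting polynomial has degree 5 and real coefficients as required.

p(z) = z^5 + 5·z^4 -14·z^3 -198·z^2 -612·z -432.


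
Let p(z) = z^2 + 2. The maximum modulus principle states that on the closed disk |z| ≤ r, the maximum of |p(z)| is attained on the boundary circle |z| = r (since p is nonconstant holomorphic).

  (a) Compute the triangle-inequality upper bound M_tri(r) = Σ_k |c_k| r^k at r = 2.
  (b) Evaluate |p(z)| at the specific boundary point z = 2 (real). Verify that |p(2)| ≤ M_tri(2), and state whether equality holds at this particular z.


Coefficients: c_0 = 2, c_1 = 0, c_2 = 1. Radius r = 2.
Part (a). Triangle bound: M_tri(r) = Σ_k |c_k| r^k
  = |2|·2^0 + |0|·2^1 + |1|·2^2
  = 2 + 0 + 4 = 6.
This bounds M(r) := max_{|z|=r} |p(z)| from above; equality holds iff all terms c_k z^k can be made to align in phase at a single z on |z|=r.
Part (b). At z = 2 (real, on the circle |z| = r):
  p(2) = (2)·2^0 + (0)·2^1 + (1)·2^2 = 6.
  |p(2)| = 6.
Since all nonzero coefficients share the same sign, |p(2)| = 6 = M_tri(2); the triangle bound is attained at z = 2, so in fact M(r) = 6.

M_tri(2) = 6; |p(2)| = 6; equality at z=2: yes.


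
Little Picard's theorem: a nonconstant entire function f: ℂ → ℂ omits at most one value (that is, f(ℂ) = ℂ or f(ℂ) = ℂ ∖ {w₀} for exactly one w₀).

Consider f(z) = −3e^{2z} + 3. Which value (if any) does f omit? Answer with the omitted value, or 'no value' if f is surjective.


Little Picard bounds the complement of f(ℂ) to at most one point.
e^{2z} is never zero on ℂ, so -3·e^{2z} takes every value in ℂ ∖ {0}. Adding 3 shifts the range to ℂ ∖ {3}. Thus f omits exactly the value 3.

Omitted value: 3.


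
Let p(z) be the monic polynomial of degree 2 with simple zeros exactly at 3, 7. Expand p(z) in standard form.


The polynomial is p(z) = ∏_{α ∈ S} (z − α), where S = {3, 7}.
Expanding the product yields: p(z) = z^2 -10·z + 21.
The resulting polynomial has degree 2 and real coefficients as required.

p(z) = z^2 -10·z + 21.


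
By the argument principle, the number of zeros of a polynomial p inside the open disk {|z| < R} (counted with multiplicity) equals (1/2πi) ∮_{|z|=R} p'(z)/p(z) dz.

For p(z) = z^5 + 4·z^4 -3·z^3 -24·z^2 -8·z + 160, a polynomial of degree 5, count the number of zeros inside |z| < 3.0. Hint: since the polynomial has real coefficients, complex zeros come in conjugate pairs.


The zeros of p are: -4, (2 + 1i), (2 - 1i), (-2 + 2i), (-2 - 2i).
Their magnitudes are: 4, 2.236, 2.236, 2.828, 2.828.
Zeros with |z| < R = 3.0: (2 + 1i), (2 - 1i), (-2 + 2i), (-2 - 2i).
Count = 4.
By the argument principle, (1/2πi) ∮_{|z|=R} p'(z)/p(z) dz equals exactly this count.

Number of zeros inside |z| < 3.0: 4.


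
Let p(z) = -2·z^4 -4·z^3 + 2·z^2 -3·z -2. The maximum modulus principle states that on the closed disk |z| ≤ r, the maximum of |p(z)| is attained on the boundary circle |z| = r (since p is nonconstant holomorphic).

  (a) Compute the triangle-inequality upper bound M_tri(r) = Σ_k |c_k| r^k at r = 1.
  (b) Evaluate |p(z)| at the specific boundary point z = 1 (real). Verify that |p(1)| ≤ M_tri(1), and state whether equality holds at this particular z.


Coefficients: c_0 = -2, c_1 = -3, c_2 = 2, c_3 = -4, c_4 = -2. Radius r = 1.
Part (a). Triangle bound: M_tri(r) = Σ_k |c_k| r^k
  = |-2|·1^0 + |-3|·1^1 + |2|·1^2 + |-4|·1^3 + |-2|·1^4
  = 2 + 3 + 2 + 4 + 2 = 13.
This bounds M(r) := max_{|z|=r} |p(z)| from above; equality holds iff all terms c_k z^k can be made to align in phase at a single z on |z|=r.
Part (b). At z = 1 (real, on the circle |z| = r):
  p(1) = (-2)·1^0 + (-3)·1^1 + (2)·1^2 + (-4)·1^3 + (-2)·1^4 = -9.
  |p(1)| = 9.
Check: |p(1)| = 9 ≤ 13 = M_tri(1). ✓ Equality does not hold at z = 1 (the coefficients have mixed signs, so the terms do not all align in phase there).

M_tri(1) = 13; |p(1)| = 9; equality at z=1: no.


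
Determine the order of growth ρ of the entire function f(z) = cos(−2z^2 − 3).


Write cos(w) = (e^{iw} ± e^{−iw})/(2 or 2i), so |cos(w)| ≤ e^{|w|}. With w = −2z^2 − 3, |w| ≤ 2r^2 + 3 on |z|=r, giving M(r) ≤ e^{2r^2 + 3} and ρ ≤ 2. For the lower bound, choose z on |z|=r with -2z^2 purely imaginary of modulus 2r^2; then |cos(−2z^2 − 3)| grows like e^{2r^2}/2, so ρ ≥ 2. Hence ρ = 2.
Therefore ρ = 2.

Order ρ = 2.


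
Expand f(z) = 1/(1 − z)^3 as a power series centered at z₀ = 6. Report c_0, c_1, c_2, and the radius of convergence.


Let w = z − z₀, so z = z₀ + w.
Then 1 − z = 1 − (z₀ + w) = (1 − z₀) − w = -5 − w.
f(z) = 1/(-5 − w)^3 = (1/(-5)^3) · (1 − w/(-5))^{−3}.
By the binomial series (1−u)^{−3} = Σ_{n≥0} C(n+2, 2) u^n for |u|<1, with u = w/(-5):
  c_n = C(n+2, 2) / (-5)^(n+3).
  c_0 = 1/(-5)^3 = -1/125.
  c_1 = 3/(-5)^4 = 3/625.
  c_2 = 6/(-5)^5 = -6/3125.
The series is valid for |w/d| < 1, i.e. |z − z₀| < |d|.
Radius of convergence: R = |1 − z₀| = |-5| = 5 (distance from z₀ to the singularity z = 1).

c_0 = -1/125, c_1 = 3/625, c_2 = -6/3125; R = 5.


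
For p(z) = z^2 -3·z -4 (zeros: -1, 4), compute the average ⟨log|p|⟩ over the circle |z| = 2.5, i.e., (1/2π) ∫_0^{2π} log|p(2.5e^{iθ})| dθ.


Zeros: -1, 4; r = 2.5.
Inside |z| < r: -1. Outside (|z| ≥ r): 4.
p(0) = -4, so log|p(0)| = log(4) = 1.3863.
Apply Jensen: I(r) = log|p(0)| + Σ_k log(r/|z_k|), summed over zeros inside |z| < r.
  log(r/|z_k|) for z_k = -1: log(2.5/1) = 0.9163
  Outside zeros (4) contribute nothing to the Jensen sum.
Sum over inside zeros: 0.9163.
I(r) = log|p(0)| + (inside sum) = 1.3863 + 0.9163 = 2.3026.
Note: since some zeros are outside |z| ≤ r, the simplified n·log(r) form does NOT apply — only the inside zeros contribute.

I(r) ≈ 2.3026.


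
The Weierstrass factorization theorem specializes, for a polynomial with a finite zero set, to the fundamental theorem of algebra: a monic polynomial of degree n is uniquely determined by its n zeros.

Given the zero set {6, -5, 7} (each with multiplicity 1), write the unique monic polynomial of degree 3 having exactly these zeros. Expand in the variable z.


The polynomial is p(z) = ∏_{α ∈ S} (z − α), where S = {6, -5, 7}.
Expanding the product yields: p(z) = z^3 -8·z^2 -23·z + 210.
The resulting polynomial has degree 3 and real coefficients as required.

p(z) = z^3 -8·z^2 -23·z + 210.


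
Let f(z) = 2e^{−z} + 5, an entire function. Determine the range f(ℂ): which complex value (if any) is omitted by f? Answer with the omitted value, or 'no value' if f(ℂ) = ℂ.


Little Picard bounds the complement of f(ℂ) to at most one point.
e^{−z} is never zero on ℂ, so 2·e^{−z} takes every value in ℂ ∖ {0}. Adding 5 shifts the range to ℂ ∖ {5}. Thus f omits exactly the value 5.

Omitted value: 5.


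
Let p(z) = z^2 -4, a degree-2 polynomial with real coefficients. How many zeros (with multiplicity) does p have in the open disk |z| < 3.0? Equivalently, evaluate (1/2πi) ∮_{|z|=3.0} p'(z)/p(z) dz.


The zeros of p are: -2, 2.
Their magnitudes are: 2, 2.
Zeros with |z| < R = 3.0: -2, 2.
Count = 2.
By the argument principle, (1/2πi) ∮_{|z|=R} p'(z)/p(z) dz equals exactly this count.

Number of zeros inside |z| < 3.0: 2.


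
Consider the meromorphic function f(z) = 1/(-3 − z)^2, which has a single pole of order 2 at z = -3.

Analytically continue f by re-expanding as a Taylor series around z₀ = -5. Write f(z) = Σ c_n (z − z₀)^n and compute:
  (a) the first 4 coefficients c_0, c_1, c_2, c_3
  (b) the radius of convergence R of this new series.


Let w = z − z₀, so z = z₀ + w.
Then -3 − z = -3 − (z₀ + w) = (-3 − z₀) − w = 2 − w.
f(z) = 1/(2 − w)^2 = (1/(2)^2) · (1 − w/(2))^{−2}.
By the binomial series (1−u)^{−2} = Σ_{n≥0} C(n+1, 1) u^n for |u|<1, with u = w/(2):
  c_n = C(n+1, 1) / (2)^(n+2).
  c_0 = 1/(2)^2 = 1/4.
  c_1 = 2/(2)^3 = 1/4.
  c_2 = 3/(2)^4 = 3/16.
  c_3 = 4/(2)^5 = 1/8.
The series is valid for |w/d| < 1, i.e. |z − z₀| < |d|.
Radius of convergence: R = |-3 − z₀| = |2| = 2 (distance from z₀ to the singularity z = -3).

c_0 = 1/4, c_1 = 1/4, c_2 = 3/16, c_3 = 1/8; R = 2.


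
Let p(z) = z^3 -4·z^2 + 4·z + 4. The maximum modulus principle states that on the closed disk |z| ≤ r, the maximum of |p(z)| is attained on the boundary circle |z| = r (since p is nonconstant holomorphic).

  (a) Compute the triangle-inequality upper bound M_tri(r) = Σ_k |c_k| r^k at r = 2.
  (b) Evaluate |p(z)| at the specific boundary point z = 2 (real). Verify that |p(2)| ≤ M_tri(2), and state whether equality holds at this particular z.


Coefficients: c_0 = 4, c_1 = 4, c_2 = -4, c_3 = 1. Radius r = 2.
Part (a). Triangle bound: M_tri(r) = Σ_k |c_k| r^k
  = |4|·2^0 + |4|·2^1 + |-4|·2^2 + |1|·2^3
  = 4 + 8 + 16 + 8 = 36.
This bounds M(r) := max_{|z|=r} |p(z)| from above; equality holds iff all terms c_k z^k can be made to align in phase at a single z on |z|=r.
Part (b). At z = 2 (real, on the circle |z| = r):
  p(2) = (4)·2^0 + (4)·2^1 + (-4)·2^2 + (1)·2^3 = 4.
  |p(2)| = 4.
Check: |p(2)| = 4 ≤ 36 = M_tri(2). ✓ Equality does not hold at z = 2 (the coefficients have mixed signs, so the terms do not all align in phase there).

M_tri(2) = 36; |p(2)| = 4; equality at z=2: no.


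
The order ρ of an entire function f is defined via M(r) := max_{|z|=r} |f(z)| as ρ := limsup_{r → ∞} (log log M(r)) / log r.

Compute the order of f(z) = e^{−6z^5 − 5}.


|e^{−6z^5 − 5}| = e^{Re(-6·z^5) + -5} ≤ e^{6|z|^5 + -5} = e^{6r^5 + -5} on |z| = r, so ρ ≤ 5. Choosing z on |z|=r so that -6·z^5 is real positive (always possible by picking arg z appropriately) gives |f(z)| = e^{6r^5 + -5}, matching the bound. The additive constant -5 does not affect log log M(r) ~ 5·log r. Hence ρ = 5.
Therefore ρ = 5.

Order ρ = 5.


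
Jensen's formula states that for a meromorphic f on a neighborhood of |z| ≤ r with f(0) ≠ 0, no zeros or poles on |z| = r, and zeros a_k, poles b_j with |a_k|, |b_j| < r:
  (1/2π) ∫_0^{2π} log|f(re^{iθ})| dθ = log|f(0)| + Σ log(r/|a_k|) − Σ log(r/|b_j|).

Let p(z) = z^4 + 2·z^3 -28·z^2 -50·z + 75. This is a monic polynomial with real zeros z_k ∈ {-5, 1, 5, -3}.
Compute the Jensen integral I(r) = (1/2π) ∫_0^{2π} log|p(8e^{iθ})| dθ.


Zeros: -5, -3, 1, 5; r = 8.
Inside |z| < r: -5, -3, 1, 5. Outside (|z| ≥ r): ∅.
p(0) = 75, so log|p(0)| = log(75) = 4.3175.
Apply Jensen: I(r) = log|p(0)| + Σ_k log(r/|z_k|), summed over zeros inside |z| < r.
  log(r/|z_k|) for z_k = -5: log(8/5) = 0.4700
  log(r/|z_k|) for z_k = 1: log(8/1) = 2.0794
  log(r/|z_k|) for z_k = 5: log(8/5) = 0.4700
  log(r/|z_k|) for z_k = -3: log(8/3) = 0.9808
Sum over inside zeros: 4.0003.
I(r) = log|p(0)| + (inside sum) = 4.3175 + 4.0003 = 8.3178.
Closed form (all zeros inside, monic): I(r) = n·log(r) = 4·log(8) = 8.3178. ✓

I(r) ≈ 8.3178.


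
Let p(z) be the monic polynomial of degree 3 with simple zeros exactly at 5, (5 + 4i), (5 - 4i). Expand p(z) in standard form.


The polynomial is p(z) = ∏_{α ∈ S} (z − α), where S = {5, (5 + 4i), (5 - 4i)}.
Expanding the product yields: p(z) = z^3 -15·z^2 + 91·z -205.
Note conjugate pairs combine to real quadratics: (z − (5+4i))(z − (5−4i)) = z² − 10z + 41.
The resulting polynomial has degree 3 and real coefficients as required.

p(z) = z^3 -15·z^2 + 91·z -205.


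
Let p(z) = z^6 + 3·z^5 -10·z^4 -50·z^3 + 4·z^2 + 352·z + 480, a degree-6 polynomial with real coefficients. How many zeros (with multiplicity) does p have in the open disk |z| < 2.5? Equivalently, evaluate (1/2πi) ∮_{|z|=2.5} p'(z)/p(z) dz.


The zeros of p are: -3, (-2 + 2i), (-2 - 2i), -2, (3 + 1i), (3 - 1i).
Their magnitudes are: 3, 2.828, 2.828, 2, 3.162, 3.162.
Zeros with |z| < R = 2.5: -2.
Count = 1.
By the argument principle, (1/2πi) ∮_{|z|=R} p'(z)/p(z) dz equals exactly this count.

Number of zeros inside |z| < 2.5: 1.


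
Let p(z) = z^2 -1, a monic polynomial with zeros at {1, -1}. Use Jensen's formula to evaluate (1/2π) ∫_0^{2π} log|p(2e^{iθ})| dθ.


Zeros: -1, 1; r = 2.
Inside |z| < r: -1, 1. Outside (|z| ≥ r): ∅.
p(0) = -1, so log|p(0)| = log(1) = 0.0000.
Apply Jensen: I(r) = log|p(0)| + Σ_k log(r/|z_k|), summed over zeros inside |z| < r.
  log(r/|z_k|) for z_k = 1: log(2/1) = 0.6931
  log(r/|z_k|) for z_k = -1: log(2/1) = 0.6931
Sum over inside zeros: 1.3863.
I(r) = log|p(0)| + (inside sum) = 0.0000 + 1.3863 = 1.3863.
Closed form (all zeros inside, monic): I(r) = n·log(r) = 2·log(2) = 1.3863. ✓

I(r) ≈ 1.3863.


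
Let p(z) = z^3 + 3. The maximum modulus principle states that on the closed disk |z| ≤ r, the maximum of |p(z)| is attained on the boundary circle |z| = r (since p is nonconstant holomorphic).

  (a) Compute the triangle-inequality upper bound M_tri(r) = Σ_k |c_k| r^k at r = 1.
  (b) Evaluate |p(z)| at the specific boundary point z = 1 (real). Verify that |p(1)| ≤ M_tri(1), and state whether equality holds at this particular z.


Coefficients: c_0 = 3, c_1 = 0, c_2 = 0, c_3 = 1. Radius r = 1.
Part (a). Triangle bound: M_tri(r) = Σ_k |c_k| r^k
  = |3|·1^0 + |0|·1^1 + |0|·1^2 + |1|·1^3
  = 3 + 0 + 0 + 1 = 4.
This bounds M(r) := max_{|z|=r} |p(z)| from above; equality holds iff all terms c_k z^k can be made to align in phase at a single z on |z|=r.
Part (b). At z = 1 (real, on the circle |z| = r):
  p(1) = (3)·1^0 + (0)·1^1 + (0)·1^2 + (1)·1^3 = 4.
  |p(1)| = 4.
Since all nonzero coefficients share the same sign, |p(1)| = 4 = M_tri(1); the triangle bound is attained at z = 1, so in fact M(r) = 4.

M_tri(1) = 4; |p(1)| = 4; equality at z=1: yes.


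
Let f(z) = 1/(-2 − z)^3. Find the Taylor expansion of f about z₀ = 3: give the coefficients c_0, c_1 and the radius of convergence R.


Let w = z − z₀, so z = z₀ + w.
Then -2 − z = -2 − (z₀ + w) = (-2 − z₀) − w = -5 − w.
f(z) = 1/(-5 − w)^3 = (1/(-5)^3) · (1 − w/(-5))^{−3}.
By the binomial series (1−u)^{−3} = Σ_{n≥0} C(n+2, 2) u^n for |u|<1, with u = w/(-5):
  c_n = C(n+2, 2) / (-5)^(n+3).
  c_0 = 1/(-5)^3 = -1/125.
  c_1 = 3/(-5)^4 = 3/625.
The series is valid for |w/d| < 1, i.e. |z − z₀| < |d|.
Radius of convergence: R = |-2 − z₀| = |-5| = 5 (distance from z₀ to the singularity z = -2).

c_0 = -1/125, c_1 = 3/625; R = 5.


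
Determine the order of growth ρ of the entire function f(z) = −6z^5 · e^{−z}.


M(r) = max_{|z|=r} |-6|·|z|^5·|e^{−z}| = 6·r^5 · e^{1r^1} (the factors attain their maxima compatibly on |z|=r). Then log M(r) = log 6 + 5·log r + 1r^1, dominated by the last term, so log log M(r) ~ 1·log r. The polynomial factor -6z^5 contributes only a log r term and does not affect the order. ρ = 1.
Therefore ρ = 1.

Order ρ = 1.


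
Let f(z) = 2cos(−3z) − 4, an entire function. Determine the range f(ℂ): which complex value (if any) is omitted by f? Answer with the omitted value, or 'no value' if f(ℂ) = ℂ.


Little Picard bounds the complement of f(ℂ) to at most one point.
cos is entire and surjective onto ℂ: for every w ∈ ℂ, cos(ζ) = w has a solution ζ ∈ ℂ (e.g., via the complex inverse arccos). With ζ = −3z this gives z = ζ/(-3). Then 2·cos(−3z) takes every value in 2·ℂ = ℂ, and adding -4 is a bijection of ℂ. So f is surjective and omits no value. (Note: only on the real line is cos bounded by [−1, 1].)

Omitted value: no value.


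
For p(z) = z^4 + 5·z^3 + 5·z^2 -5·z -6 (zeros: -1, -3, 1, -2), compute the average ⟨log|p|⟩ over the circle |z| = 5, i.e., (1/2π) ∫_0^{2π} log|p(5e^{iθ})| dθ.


Zeros: -3, -2, -1, 1; r = 5.
Inside |z| < r: -3, -2, -1, 1. Outside (|z| ≥ r): ∅.
p(0) = -6, so log|p(0)| = log(6) = 1.7918.
Apply Jensen: I(r) = log|p(0)| + Σ_k log(r/|z_k|), summed over zeros inside |z| < r.
  log(r/|z_k|) for z_k = -1: log(5/1) = 1.6094
  log(r/|z_k|) for z_k = -3: log(5/3) = 0.5108
  log(r/|z_k|) for z_k = 1: log(5/1) = 1.6094
  log(r/|z_k|) for z_k = -2: log(5/2) = 0.9163
Sum over inside zeros: 4.6460.
I(r) = log|p(0)| + (inside sum) = 1.7918 + 4.6460 = 6.4378.
Closed form (all zeros inside, monic): I(r) = n·log(r) = 4·log(5) = 6.4378. ✓

I(r) ≈ 6.4378.


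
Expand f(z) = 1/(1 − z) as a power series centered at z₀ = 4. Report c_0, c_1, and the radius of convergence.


Let w = z − z₀, so z = z₀ + w.
Then 1 − z = 1 − (z₀ + w) = (1 − z₀) − w = -3 − w.
f(z) = 1/(-3 − w) = (1/(-3)) · 1/(1 − w/(-3)) = Σ_{n≥0} w^n / (-3)^(n+1).
So c_n = 1/(-3)^(n+1):
  c_0 = 1/(-3)^1 = -1/3.
  c_1 = 1/(-3)^2 = 1/9.
The series is valid for |w/d| < 1, i.e. |z − z₀| < |d|.
Radius of convergence: R = |1 − z₀| = |-3| = 3 (distance from z₀ to the singularity z = 1).

c_0 = -1/3, c_1 = 1/9; R = 3.


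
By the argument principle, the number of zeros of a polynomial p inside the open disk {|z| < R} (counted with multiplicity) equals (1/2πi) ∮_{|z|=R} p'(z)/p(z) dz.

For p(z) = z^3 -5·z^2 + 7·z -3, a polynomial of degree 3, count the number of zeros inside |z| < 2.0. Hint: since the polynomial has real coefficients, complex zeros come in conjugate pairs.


The zeros of p are: 3, 1, 1.
Their magnitudes are: 3, 1, 1.
Zeros with |z| < R = 2.0: 1, 1.
Count = 2.
By the argument principle, (1/2πi) ∮_{|z|=R} p'(z)/p(z) dz equals exactly this count.

Number of zeros inside |z| < 2.0: 2.


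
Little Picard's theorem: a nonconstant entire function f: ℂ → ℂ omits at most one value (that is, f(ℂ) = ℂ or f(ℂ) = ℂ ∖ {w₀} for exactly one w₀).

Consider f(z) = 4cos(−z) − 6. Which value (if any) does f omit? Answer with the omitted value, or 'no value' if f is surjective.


Little Picard bounds the complement of f(ℂ) to at most one point.
cos is entire and surjective onto ℂ: for every w ∈ ℂ, cos(ζ) = w has a solution ζ ∈ ℂ (e.g., via the complex inverse arccos). With ζ = −z this gives z = ζ/(-1). Then 4·cos(−z) takes every value in 4·ℂ = ℂ, and adding -6 is a bijection of ℂ. So f is surjective and omits no value. (Note: only on the real line is cos bounded by [−1, 1].)

Omitted value: no value.


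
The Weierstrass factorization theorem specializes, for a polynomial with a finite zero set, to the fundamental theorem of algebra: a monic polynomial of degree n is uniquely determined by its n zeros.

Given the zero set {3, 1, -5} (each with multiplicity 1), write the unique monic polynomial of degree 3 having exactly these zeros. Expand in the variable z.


The polynomial is p(z) = ∏_{α ∈ S} (z − α), where S = {3, 1, -5}.
Expanding the product yields: p(z) = z^3 + z^2 -17·z + 15.
The resulting polynomial has degree 3 and real coefficients as required.

p(z) = z^3 + z^2 -17·z + 15.


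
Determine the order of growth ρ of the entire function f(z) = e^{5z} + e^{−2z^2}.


Each summand is entire of order 1 and 2 respectively (as in the single-exponential case). The order of a sum is at most the max of the orders, so ρ ≤ 2. For the lower bound: on |z|=r choose arg z so that -2z^2 is real positive; then |e^{-2z^2}| = e^{2r^2} while |e^{5z}| ≤ e^{5r^1} = o(e^{2r^2}). So |f| ≥ e^{2r^2}(1 − o(1)) and ρ ≥ 2. Hence ρ = max(1, 2) = 2.
Therefore ρ = 2.

Order ρ = 2.


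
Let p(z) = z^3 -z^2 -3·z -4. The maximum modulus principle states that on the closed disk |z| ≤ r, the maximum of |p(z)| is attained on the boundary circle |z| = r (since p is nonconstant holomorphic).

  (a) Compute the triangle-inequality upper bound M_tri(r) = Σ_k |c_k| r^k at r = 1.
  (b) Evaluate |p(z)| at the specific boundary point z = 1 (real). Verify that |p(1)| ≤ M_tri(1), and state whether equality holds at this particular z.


Coefficients: c_0 = -4, c_1 = -3, c_2 = -1, c_3 = 1. Radius r = 1.
Part (a). Triangle bound: M_tri(r) = Σ_k |c_k| r^k
  = |-4|·1^0 + |-3|·1^1 + |-1|·1^2 + |1|·1^3
  = 4 + 3 + 1 + 1 = 9.
This bounds M(r) := max_{|z|=r} |p(z)| from above; equality holds iff all terms c_k z^k can be made to align in phase at a single z on |z|=r.
Part (b). At z = 1 (real, on the circle |z| = r):
  p(1) = (-4)·1^0 + (-3)·1^1 + (-1)·1^2 + (1)·1^3 = -7.
  |p(1)| = 7.
Check: |p(1)| = 7 ≤ 9 = M_tri(1). ✓ Equality does not hold at z = 1 (the coefficients have mixed signs, so the terms do not all align in phase there).

M_tri(1) = 9; |p(1)| = 7; equality at z=1: no.


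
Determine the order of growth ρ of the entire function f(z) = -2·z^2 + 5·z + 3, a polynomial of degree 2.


|f(z)| ≤ Σ|c_k|·r^k = O(r^2) as r → ∞. Polynomial growth is O(e^{r^ε}) for every ε > 0 (since r^2/e^{r^ε} → 0), so ρ ≤ ε for all ε > 0, i.e. ρ = 0. Every nonconstant polynomial has order 0.
Therefore ρ = 0.

Order ρ = 0.


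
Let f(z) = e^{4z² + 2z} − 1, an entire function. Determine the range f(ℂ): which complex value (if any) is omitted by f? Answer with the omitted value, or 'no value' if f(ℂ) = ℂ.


Little Picard bounds the complement of f(ℂ) to at most one point.
The exponent g(z) = 4z² + 2z is a nonconstant polynomial, hence surjective onto ℂ. So e^{g(z)} takes every value in {e^w : w ∈ ℂ} = ℂ ∖ {0}. Adding -1 shifts the range to ℂ ∖ {-1}. f omits exactly -1.

Omitted value: -1.


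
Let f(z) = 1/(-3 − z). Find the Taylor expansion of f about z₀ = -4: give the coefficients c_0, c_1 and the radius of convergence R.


Let w = z − z₀, so z = z₀ + w.
Then -3 − z = -3 − (z₀ + w) = (-3 − z₀) − w = 1 − w.
f(z) = 1/(1 − w) = (1/(1)) · 1/(1 − w/(1)) = Σ_{n≥0} w^n / (1)^(n+1).
So c_n = 1/(1)^(n+1):
  c_0 = 1/(1)^1 = 1.
  c_1 = 1/(1)^2 = 1.
The series is valid for |w/d| < 1, i.e. |z − z₀| < |d|.
Radius of convergence: R = |-3 − z₀| = |1| = 1 (distance from z₀ to the singularity z = -3).

c_0 = 1, c_1 = 1; R = 1.


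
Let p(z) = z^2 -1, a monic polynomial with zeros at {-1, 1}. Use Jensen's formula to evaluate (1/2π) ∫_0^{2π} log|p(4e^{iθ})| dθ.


Zeros: -1, 1; r = 4.
Inside |z| < r: -1, 1. Outside (|z| ≥ r): ∅.
p(0) = -1, so log|p(0)| = log(1) = 0.0000.
Apply Jensen: I(r) = log|p(0)| + Σ_k log(r/|z_k|), summed over zeros inside |z| < r.
  log(r/|z_k|) for z_k = -1: log(4/1) = 1.3863
  log(r/|z_k|) for z_k = 1: log(4/1) = 1.3863
Sum over inside zeros: 2.7726.
I(r) = log|p(0)| + (inside sum) = 0.0000 + 2.7726 = 2.7726.
Closed form (all zeros inside, monic): I(r) = n·log(r) = 2·log(4) = 2.7726. ✓

I(r) ≈ 2.7726.


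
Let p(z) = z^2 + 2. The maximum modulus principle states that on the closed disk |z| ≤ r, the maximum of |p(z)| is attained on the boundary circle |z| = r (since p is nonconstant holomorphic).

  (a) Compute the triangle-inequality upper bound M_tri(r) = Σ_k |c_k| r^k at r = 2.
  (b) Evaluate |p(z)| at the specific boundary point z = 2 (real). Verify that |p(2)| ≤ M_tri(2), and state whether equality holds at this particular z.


Coefficients: c_0 = 2, c_1 = 0, c_2 = 1. Radius r = 2.
Part (a). Triangle bound: M_tri(r) = Σ_k |c_k| r^k
  = |2|·2^0 + |0|·2^1 + |1|·2^2
  = 2 + 0 + 4 = 6.
This bounds M(r) := max_{|z|=r} |p(z)| from above; equality holds iff all terms c_k z^k can be made to align in phase at a single z on |z|=r.
Part (b). At z = 2 (real, on the circle |z| = r):
  p(2) = (2)·2^0 + (0)·2^1 + (1)·2^2 = 6.
  |p(2)| = 6.
Since all nonzero coefficients share the same sign, |p(2)| = 6 = M_tri(2); the triangle bound is attained at z = 2, so in fact M(r) = 6.

M_tri(2) = 6; |p(2)| = 6; equality at z=2: yes.


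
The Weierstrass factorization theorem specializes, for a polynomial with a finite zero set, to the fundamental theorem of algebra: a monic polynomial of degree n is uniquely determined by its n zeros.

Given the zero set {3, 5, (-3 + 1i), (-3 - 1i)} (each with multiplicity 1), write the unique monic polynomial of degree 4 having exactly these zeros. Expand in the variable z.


The polynomial is p(z) = ∏_{α ∈ S} (z − α), where S = {3, 5, (-3 + 1i), (-3 - 1i)}.
Expanding the product yields: p(z) = z^4 -2·z^3 -23·z^2 + 10·z + 150.
Note conjugate pairs combine to real quadratics: (z − (-3+1i))(z − (-3−1i)) = z² + 6z + 10.
The resulting polynomial has degree 4 and real coefficients as required.

p(z) = z^4 -2·z^3 -23·z^2 + 10·z + 150.


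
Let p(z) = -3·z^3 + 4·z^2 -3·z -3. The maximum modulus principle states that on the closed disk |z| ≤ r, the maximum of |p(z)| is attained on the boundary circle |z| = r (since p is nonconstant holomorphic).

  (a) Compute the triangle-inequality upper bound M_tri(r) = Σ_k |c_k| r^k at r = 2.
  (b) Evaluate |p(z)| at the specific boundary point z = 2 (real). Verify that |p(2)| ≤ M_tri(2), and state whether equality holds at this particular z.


Coefficients: c_0 = -3, c_1 = -3, c_2 = 4, c_3 = -3. Radius r = 2.
Part (a). Triangle bound: M_tri(r) = Σ_k |c_k| r^k
  = |-3|·2^0 + |-3|·2^1 + |4|·2^2 + |-3|·2^3
  = 3 + 6 + 16 + 24 = 49.
This bounds M(r) := max_{|z|=r} |p(z)| from above; equality holds iff all terms c_k z^k can be made to align in phase at a single z on |z|=r.
Part (b). At z = 2 (real, on the circle |z| = r):
  p(2) = (-3)·2^0 + (-3)·2^1 + (4)·2^2 + (-3)·2^3 = -17.
  |p(2)| = 17.
Check: |p(2)| = 17 ≤ 49 = M_tri(2). ✓ Equality does not hold at z = 2 (the coefficients have mixed signs, so the terms do not all align in phase there).

M_tri(2) = 49; |p(2)| = 17; equality at z=2: no.


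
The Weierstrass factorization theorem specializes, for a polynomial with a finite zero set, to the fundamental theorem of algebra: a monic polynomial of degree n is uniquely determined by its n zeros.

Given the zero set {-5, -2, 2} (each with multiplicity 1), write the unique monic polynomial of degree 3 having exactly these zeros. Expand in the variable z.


The polynomial is p(z) = ∏_{α ∈ S} (z − α), where S = {-5, -2, 2}.
Expanding the product yields: p(z) = z^3 + 5·z^2 -4·z -20.
The resulting polynomial has degree 3 and real coefficients as required.

p(z) = z^3 + 5·z^2 -4·z -20.


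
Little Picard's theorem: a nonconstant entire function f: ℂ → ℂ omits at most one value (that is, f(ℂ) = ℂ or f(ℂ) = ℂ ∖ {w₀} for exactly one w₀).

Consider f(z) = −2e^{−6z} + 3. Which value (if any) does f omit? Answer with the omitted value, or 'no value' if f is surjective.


Little Picard bounds the complement of f(ℂ) to at most one point.
e^{−6z} is never zero on ℂ, so -2·e^{−6z} takes every value in ℂ ∖ {0}. Adding 3 shifts the range to ℂ ∖ {3}. Thus f omits exactly the value 3.

Omitted value: 3.


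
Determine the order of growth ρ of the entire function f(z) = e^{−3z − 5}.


|e^{−3z − 5}| = e^{Re(-3·z) + -5} ≤ e^{3|z|^1 + -5} = e^{3r^1 + -5} on |z| = r, so ρ ≤ 1. Choosing z on |z|=r so that -3·z is real positive (always possible by picking arg z appropriately) gives |f(z)| = e^{3r^1 + -5}, matching the bound. The additive constant -5 does not affect log log M(r) ~ 1·log r. Hence ρ = 1.
Therefore ρ = 1.

Order ρ = 1.


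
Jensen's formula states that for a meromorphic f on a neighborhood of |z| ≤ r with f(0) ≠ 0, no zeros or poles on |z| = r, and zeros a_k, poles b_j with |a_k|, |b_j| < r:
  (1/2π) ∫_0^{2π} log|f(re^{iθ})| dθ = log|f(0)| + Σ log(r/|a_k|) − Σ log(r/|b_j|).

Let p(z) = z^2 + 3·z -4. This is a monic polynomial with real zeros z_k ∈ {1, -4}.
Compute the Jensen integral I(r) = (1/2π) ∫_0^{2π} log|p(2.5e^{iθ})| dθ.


Zeros: -4, 1; r = 2.5.
Inside |z| < r: 1. Outside (|z| ≥ r): -4.
p(0) = -4, so log|p(0)| = log(4) = 1.3863.
Apply Jensen: I(r) = log|p(0)| + Σ_k log(r/|z_k|), summed over zeros inside |z| < r.
  log(r/|z_k|) for z_k = 1: log(2.5/1) = 0.9163
  Outside zeros (-4) contribute nothing to the Jensen sum.
Sum over inside zeros: 0.9163.
I(r) = log|p(0)| + (inside sum) = 1.3863 + 0.9163 = 2.3026.
Note: since some zeros are outside |z| ≤ r, the simplified n·log(r) form does NOT apply — only the inside zeros contribute.

I(r) ≈ 2.3026.


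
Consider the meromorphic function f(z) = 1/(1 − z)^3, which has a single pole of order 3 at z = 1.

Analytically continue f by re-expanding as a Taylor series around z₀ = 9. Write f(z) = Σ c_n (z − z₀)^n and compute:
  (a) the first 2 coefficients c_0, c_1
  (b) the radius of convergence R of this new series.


Let w = z − z₀, so z = z₀ + w.
Then 1 − z = 1 − (z₀ + w) = (1 − z₀) − w = -8 − w.
f(z) = 1/(-8 − w)^3 = (1/(-8)^3) · (1 − w/(-8))^{−3}.
By the binomial series (1−u)^{−3} = Σ_{n≥0} C(n+2, 2) u^n for |u|<1, with u = w/(-8):
  c_n = C(n+2, 2) / (-8)^(n+3).
  c_0 = 1/(-8)^3 = -1/512.
  c_1 = 3/(-8)^4 = 3/4096.
The series is valid for |w/d| < 1, i.e. |z − z₀| < |d|.
Radius of convergence: R = |1 − z₀| = |-8| = 8 (distance from z₀ to the singularity z = 1).

c_0 = -1/512, c_1 = 3/4096; R = 8.
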